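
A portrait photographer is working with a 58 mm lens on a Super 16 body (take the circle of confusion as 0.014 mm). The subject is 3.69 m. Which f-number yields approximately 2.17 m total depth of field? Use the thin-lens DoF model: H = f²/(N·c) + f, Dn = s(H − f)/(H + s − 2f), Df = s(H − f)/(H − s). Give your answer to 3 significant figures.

Write h = H − f = f²/(N·c). The thin-lens limits are Dn = s·h/(h + (s−f)) and Df = s·h/(h − (s−f)), so DoF = Df − Dn = 2·s·(s−f)·h / (h² − (s−f)²).
That is a quadratic in h: DoF·h² − 2·s·(s−f)·h − DoF·(s−f)² = 0 ⇒ h = (s−f)·(s + √(s² + DoF²)) / DoF = 3632 × (3690 + √(3690² + 2170²)) / 2170 = 3632 × (3690 + 4280.77) / 2170 ≈ 13341 mm.
Then N = f²/(c·h) = 58² / (0.014 × 13341) = 3364 / 186.77 ≈ 18.

f/18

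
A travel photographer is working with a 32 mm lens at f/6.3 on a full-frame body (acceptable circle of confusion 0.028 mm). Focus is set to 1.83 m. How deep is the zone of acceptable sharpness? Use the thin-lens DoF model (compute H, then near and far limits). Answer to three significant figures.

Hyperfocal distance H = f²/(N·c) + f = 32²/(6.3 × 0.028) + 32 = 1024/0.1764 + 32 ≈ 5837.0 mm ≈ 5.837 m.
Near limit Dn = s·(H − f)/(H + s − 2f) = 1830 × (5837.0 − 32) / (5837.0 + 1830 − 2 × 32) = 1830 × 5805.0 / 7603.0 ≈ 1397.2 mm.
Far limit Df = s·(H − f)/(H − s) = 1830 × (5837.0 − 32) / (5837.0 − 1830) = 1830 × 5805.0 / 4007.0 ≈ 2651.2 mm.
Depth of field = Df − Dn = 2651.2 − 1397.2 ≈ 1254.0 mm ≈ 1.25 m.

1.25 m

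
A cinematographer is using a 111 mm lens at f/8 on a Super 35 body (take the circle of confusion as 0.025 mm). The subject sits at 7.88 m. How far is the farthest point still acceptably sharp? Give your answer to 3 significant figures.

9.02 m

Hyperfocal distance H = f²/(N·c) + f = 111²/(8 × 0.025) + 111 = 12321/0.2 + 111 ≈ 61716.0 mm ≈ 61.72 m.
Far limit Df = s·(H − f)/(H − s) = 7880 × (61716.0 − 111) / (61716.0 − 7880) = 7880 × 61605.0 / 53836.0 ≈ 9017.2 mm ≈ 9.02 m.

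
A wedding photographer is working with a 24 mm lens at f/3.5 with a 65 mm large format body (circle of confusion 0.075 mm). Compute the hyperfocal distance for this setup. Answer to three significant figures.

Hyperfocal distance H = f²/(N·c) + f = 24²/(3.5 × 0.075) + 24 = 576/0.2625 + 24 ≈ 2218.3 mm ≈ 2.22 m.

2.22 m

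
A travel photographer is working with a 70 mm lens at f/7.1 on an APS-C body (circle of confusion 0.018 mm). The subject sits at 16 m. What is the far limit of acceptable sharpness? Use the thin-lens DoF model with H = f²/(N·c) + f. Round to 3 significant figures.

Hyperfocal distance H = f²/(N·c) + f = 70²/(7.1 × 0.018) + 70 = 4900/0.1278 + 70 ≈ 38411.2 mm ≈ 38.41 m.
Far limit Df = s·(H − f)/(H − s) = 16000 × (38411.2 − 70) / (38411.2 − 16000) = 16000 × 38341.2 / 22411.2 ≈ 27373 mm ≈ 27.4 m.

27.4 m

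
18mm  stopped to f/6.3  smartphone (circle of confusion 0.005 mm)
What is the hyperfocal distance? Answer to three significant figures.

Hyperfocal distance H = f²/(N·c) + f = 18²/(6.3 × 0.005) + 18 = 324/0.0315 + 18 ≈ 10303.7 mm ≈ 10.3 m.

10.3 m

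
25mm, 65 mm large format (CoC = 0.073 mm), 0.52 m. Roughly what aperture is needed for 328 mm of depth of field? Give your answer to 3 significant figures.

Write h = H − f = f²/(N·c). The thin-lens limits are Dn = s·h/(h + (s−f)) and Df = s·h/(h − (s−f)), so DoF = Df − Dn = 2·s·(s−f)·h / (h² − (s−f)²).
That is a quadratic in h: DoF·h² − 2·s·(s−f)·h − DoF·(s−f)² = 0 ⇒ h = (s−f)·(s + √(s² + DoF²)) / DoF = 495 × (520 + √(520² + 328²)) / 328 = 495 × (520 + 614.804) / 328 ≈ 1712.6 mm.
Then N = f²/(c·h) = 25² / (0.073 × 1712.6) = 625 / 125.02 ≈ 5.

f/5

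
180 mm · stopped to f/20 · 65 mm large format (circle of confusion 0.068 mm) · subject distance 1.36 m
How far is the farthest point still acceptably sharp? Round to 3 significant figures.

Hyperfocal distance H = f²/(N·c) + f = 180²/(20 × 0.068) + 180 = 32400/1.36 + 180 ≈ 24003.5 mm ≈ 24.00 m.
Far limit Df = s·(H − f)/(H − s) = 1360 × (24003.5 − 180) / (24003.5 − 1360) = 1360 × 23823.5 / 22643.5 ≈ 1430.9 mm ≈ 1.43 m.

1.43 m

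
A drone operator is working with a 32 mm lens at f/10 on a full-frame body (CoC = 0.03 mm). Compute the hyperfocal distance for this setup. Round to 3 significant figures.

Hyperfocal distance H = f²/(N·c) + f = 32²/(10 × 0.03) + 32 = 1024/0.3 + 32 ≈ 3445.3 mm ≈ 3.45 m.

3.45 m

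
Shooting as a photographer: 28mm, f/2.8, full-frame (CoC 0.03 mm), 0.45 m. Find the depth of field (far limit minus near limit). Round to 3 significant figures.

40.8 mm

Hyperfocal distance H = f²/(N·c) + f = 28²/(2.8 × 0.03) + 28 = 784/0.084 + 28 ≈ 9361.3 mm ≈ 9.361 m.
Near limit Dn = s·(H − f)/(H + s − 2f) = 450 × (9361.3 − 28) / (9361.3 + 450 − 2 × 28) = 450 × 9333.3 / 9755.3 ≈ 430.534 mm.
Far limit Df = s·(H − f)/(H − s) = 450 × (9361.3 − 28) / (9361.3 − 450) = 450 × 9333.3 / 8911.3 ≈ 471.310 mm.
Depth of field = Df − Dn = 471.310 − 430.534 ≈ 40.776 mm.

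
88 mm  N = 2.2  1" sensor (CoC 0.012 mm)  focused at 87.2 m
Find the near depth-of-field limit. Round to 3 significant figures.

67.2 m

Hyperfocal distance H = f²/(N·c) + f = 88²/(2.2 × 0.012) + 88 = 7744/0.0264 + 88 ≈ 293421.3 mm ≈ 293.4 m.
Near limit Dn = s·(H − f)/(H + s − 2f) = 87200 × (293421.3 − 88) / (293421.3 + 87200 − 2 × 88) = 87200 × 293333.3 / 380445.3 ≈ 67233 mm ≈ 67.2 m.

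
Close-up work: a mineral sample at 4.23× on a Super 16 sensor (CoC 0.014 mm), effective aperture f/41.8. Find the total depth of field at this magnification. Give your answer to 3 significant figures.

At magnification m, DoF ≈ 2·N_eff·c/m² = 2 × 41.8 × 0.014 / 4.23² = 1.17 / 17.89 ≈ 0.0654 mm.

0.0654 mm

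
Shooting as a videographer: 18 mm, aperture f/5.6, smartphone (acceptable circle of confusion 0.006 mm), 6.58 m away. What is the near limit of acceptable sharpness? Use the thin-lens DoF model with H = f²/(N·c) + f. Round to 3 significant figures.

3.92 m

Hyperfocal distance H = f²/(N·c) + f = 18²/(5.6 × 0.006) + 18 = 324/0.0336 + 18 ≈ 9660.9 mm ≈ 9.661 m.
Near limit Dn = s·(H − f)/(H + s − 2f) = 6580 × (9660.9 − 18) / (9660.9 + 6580 − 2 × 18) = 6580 × 9642.9 / 16204.9 ≈ 3915.5 mm ≈ 3.92 m.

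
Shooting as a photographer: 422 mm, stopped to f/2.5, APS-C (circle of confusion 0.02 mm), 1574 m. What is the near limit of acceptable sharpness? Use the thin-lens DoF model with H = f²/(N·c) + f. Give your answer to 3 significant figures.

Hyperfocal distance H = f²/(N·c) + f = 422²/(2.5 × 0.02) + 422 = 178084/0.05 + 422 ≈ 3562102.0 mm ≈ 3562 m.
Near limit Dn = s·(H − f)/(H + s − 2f) = 1574000 × (3562102.0 − 422) / (3562102.0 + 1574000 − 2 × 422) = 1574000 × 3561680.0 / 5135258.0 ≈ 1091685 mm ≈ 1090 m.

1090 m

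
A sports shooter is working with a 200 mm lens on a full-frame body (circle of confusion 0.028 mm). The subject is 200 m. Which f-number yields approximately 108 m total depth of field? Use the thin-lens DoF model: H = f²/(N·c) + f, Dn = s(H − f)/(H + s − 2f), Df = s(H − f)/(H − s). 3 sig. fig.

Write h = H − f = f²/(N·c). The thin-lens limits are Dn = s·h/(h + (s−f)) and Df = s·h/(h − (s−f)), so DoF = Df − Dn = 2·s·(s−f)·h / (h² − (s−f)²).
That is a quadratic in h: DoF·h² − 2·s·(s−f)·h − DoF·(s−f)² = 0 ⇒ h = (s−f)·(s + √(s² + DoF²)) / DoF = 199800 × (200000 + √(200000² + 108000²)) / 108000 = 199800 × (200000 + 227297) / 108000 ≈ 790500 mm.
Then N = f²/(c·h) = 200² / (0.028 × 790500) = 40000 / 22134 ≈ 1.81.

f/1.81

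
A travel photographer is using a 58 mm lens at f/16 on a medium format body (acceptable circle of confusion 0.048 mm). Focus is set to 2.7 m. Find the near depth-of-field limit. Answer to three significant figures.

1.68 m

Hyperfocal distance H = f²/(N·c) + f = 58²/(16 × 0.048) + 58 = 3364/0.768 + 58 ≈ 4438.2 mm ≈ 4.438 m.
Near limit Dn = s·(H − f)/(H + s − 2f) = 2700 × (4438.2 − 58) / (4438.2 + 2700 − 2 × 58) = 2700 × 4380.2 / 7022.2 ≈ 1684.2 mm ≈ 1.68 m.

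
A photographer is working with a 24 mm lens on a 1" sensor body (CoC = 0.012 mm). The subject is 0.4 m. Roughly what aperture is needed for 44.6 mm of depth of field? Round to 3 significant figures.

f/7.10

Write h = H − f = f²/(N·c). The thin-lens limits are Dn = s·h/(h + (s−f)) and Df = s·h/(h − (s−f)), so DoF = Df − Dn = 2·s·(s−f)·h / (h² − (s−f)²).
That is a quadratic in h: DoF·h² − 2·s·(s−f)·h − DoF·(s−f)² = 0 ⇒ h = (s−f)·(s + √(s² + DoF²)) / DoF = 376 × (400 + √(400² + 44.6²)) / 44.6 = 376 × (400 + 402.479) / 44.6 ≈ 6765.3 mm.
Then N = f²/(c·h) = 24² / (0.012 × 6765.3) = 576 / 81.184 ≈ 7.10.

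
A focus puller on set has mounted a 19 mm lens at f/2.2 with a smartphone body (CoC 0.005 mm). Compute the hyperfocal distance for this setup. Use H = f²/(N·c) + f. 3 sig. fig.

Hyperfocal distance H = f²/(N·c) + f = 19²/(2.2 × 0.005) + 19 = 361/0.011 + 19 ≈ 32837.2 mm ≈ 32.8 m.

32.8 m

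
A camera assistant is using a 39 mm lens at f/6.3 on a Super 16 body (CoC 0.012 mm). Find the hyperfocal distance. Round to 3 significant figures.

20.2 m

Hyperfocal distance H = f²/(N·c) + f = 39²/(6.3 × 0.012) + 39 = 1521/0.0756 + 39 ≈ 20158.0 mm ≈ 20.2 m.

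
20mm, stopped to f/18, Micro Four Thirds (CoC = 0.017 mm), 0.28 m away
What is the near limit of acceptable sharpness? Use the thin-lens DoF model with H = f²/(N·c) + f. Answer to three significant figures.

234 mm

Hyperfocal distance H = f²/(N·c) + f = 20²/(18 × 0.017) + 20 = 400/0.306 + 20 ≈ 1327.2 mm ≈ 1.327 m.
Near limit Dn = s·(H − f)/(H + s − 2f) = 280 × (1327.2 − 20) / (1327.2 + 280 − 2 × 20) = 280 × 1307.2 / 1567.2 ≈ 233.55 mm.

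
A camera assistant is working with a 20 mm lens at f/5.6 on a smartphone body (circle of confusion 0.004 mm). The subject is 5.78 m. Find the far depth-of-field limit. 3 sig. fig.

8.53 m

Hyperfocal distance H = f²/(N·c) + f = 20²/(5.6 × 0.004) + 20 = 400/0.0224 + 20 ≈ 17877.1 mm ≈ 17.88 m.
Far limit Df = s·(H − f)/(H − s) = 5780 × (17877.1 − 20) / (17877.1 − 5780) = 5780 × 17857.1 / 12097.1 ≈ 8532.1 mm ≈ 8.53 m.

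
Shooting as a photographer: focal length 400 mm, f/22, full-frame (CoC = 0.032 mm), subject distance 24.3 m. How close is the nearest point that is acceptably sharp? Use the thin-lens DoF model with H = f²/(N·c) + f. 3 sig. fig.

Hyperfocal distance H = f²/(N·c) + f = 400²/(22 × 0.032) + 400 = 160000/0.704 + 400 ≈ 227672.7 mm ≈ 227.7 m.
Near limit Dn = s·(H − f)/(H + s − 2f) = 24300 × (227672.7 − 400) / (227672.7 + 24300 − 2 × 400) = 24300 × 227272.7 / 251172.7 ≈ 21988 mm ≈ 22.0 m.

22.0 m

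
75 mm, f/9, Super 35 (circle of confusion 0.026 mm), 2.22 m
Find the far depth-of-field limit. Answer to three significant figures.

2.44 m

Hyperfocal distance H = f²/(N·c) + f = 75²/(9 × 0.026) + 75 = 5625/0.234 + 75 ≈ 24113.5 mm ≈ 24.11 m.
Far limit Df = s·(H − f)/(H − s) = 2220 × (24113.5 − 75) / (24113.5 − 2220) = 2220 × 24038.5 / 21893.5 ≈ 2437.5 mm ≈ 2.44 m.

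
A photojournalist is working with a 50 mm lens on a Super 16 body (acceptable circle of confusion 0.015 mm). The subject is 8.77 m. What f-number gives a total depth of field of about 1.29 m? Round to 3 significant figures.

Write h = H − f = f²/(N·c). The thin-lens limits are Dn = s·h/(h + (s−f)) and Df = s·h/(h − (s−f)), so DoF = Df − Dn = 2·s·(s−f)·h / (h² − (s−f)²).
That is a quadratic in h: DoF·h² − 2·s·(s−f)·h − DoF·(s−f)² = 0 ⇒ h = (s−f)·(s + √(s² + DoF²)) / DoF = 8720 × (8770 + √(8770² + 1290²)) / 1290 = 8720 × (8770 + 8864.37) / 1290 ≈ 119203 mm.
Then N = f²/(c·h) = 50² / (0.015 × 119203) = 2500 / 1788.0 ≈ 1.40.

f/1.40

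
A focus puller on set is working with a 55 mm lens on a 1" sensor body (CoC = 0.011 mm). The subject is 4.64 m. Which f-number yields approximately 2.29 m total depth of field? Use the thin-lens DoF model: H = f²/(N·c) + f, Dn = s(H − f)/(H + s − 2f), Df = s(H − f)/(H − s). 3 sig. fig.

Write h = H − f = f²/(N·c). The thin-lens limits are Dn = s·h/(h + (s−f)) and Df = s·h/(h − (s−f)), so DoF = Df − Dn = 2·s·(s−f)·h / (h² − (s−f)²).
That is a quadratic in h: DoF·h² − 2·s·(s−f)·h − DoF·(s−f)² = 0 ⇒ h = (s−f)·(s + √(s² + DoF²)) / DoF = 4585 × (4640 + √(4640² + 2290²)) / 2290 = 4585 × (4640 + 5174.33) / 2290 ≈ 19650 mm.
Then N = f²/(c·h) = 55² / (0.011 × 19650) = 3025 / 216.15 ≈ 14.

f/14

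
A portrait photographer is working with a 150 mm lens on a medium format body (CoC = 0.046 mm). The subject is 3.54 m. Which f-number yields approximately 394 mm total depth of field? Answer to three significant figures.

f/8

Write h = H − f = f²/(N·c). The thin-lens limits are Dn = s·h/(h + (s−f)) and Df = s·h/(h − (s−f)), so DoF = Df − Dn = 2·s·(s−f)·h / (h² − (s−f)²).
That is a quadratic in h: DoF·h² − 2·s·(s−f)·h − DoF·(s−f)² = 0 ⇒ h = (s−f)·(s + √(s² + DoF²)) / DoF = 3390 × (3540 + √(3540² + 394²)) / 394 = 3390 × (3540 + 3561.86) / 394 ≈ 61105 mm.
Then N = f²/(c·h) = 150² / (0.046 × 61105) = 22500 / 2810.8 ≈ 8.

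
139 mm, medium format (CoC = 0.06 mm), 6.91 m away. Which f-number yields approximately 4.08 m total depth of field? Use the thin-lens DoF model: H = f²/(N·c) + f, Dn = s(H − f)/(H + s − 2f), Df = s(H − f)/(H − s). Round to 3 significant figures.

Write h = H − f = f²/(N·c). The thin-lens limits are Dn = s·h/(h + (s−f)) and Df = s·h/(h − (s−f)), so DoF = Df − Dn = 2·s·(s−f)·h / (h² − (s−f)²).
That is a quadratic in h: DoF·h² − 2·s·(s−f)·h − DoF·(s−f)² = 0 ⇒ h = (s−f)·(s + √(s² + DoF²)) / DoF = 6771 × (6910 + √(6910² + 4080²)) / 4080 = 6771 × (6910 + 8024.62) / 4080 ≈ 24785 mm.
Then N = f²/(c·h) = 139² / (0.06 × 24785) = 19321 / 1487.1 ≈ 13.

f/13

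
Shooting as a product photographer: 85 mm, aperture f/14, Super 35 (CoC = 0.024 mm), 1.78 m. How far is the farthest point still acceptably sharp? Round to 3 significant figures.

1.93 m

Hyperfocal distance H = f²/(N·c) + f = 85²/(14 × 0.024) + 85 = 7225/0.336 + 85 ≈ 21588.0 mm ≈ 21.59 m.
Far limit Df = s·(H − f)/(H − s) = 1780 × (21588.0 − 85) / (21588.0 − 1780) = 1780 × 21503.0 / 19808.0 ≈ 1932.3 mm ≈ 1.93 m.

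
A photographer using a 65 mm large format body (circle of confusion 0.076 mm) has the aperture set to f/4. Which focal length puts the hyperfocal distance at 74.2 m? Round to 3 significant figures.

150 mm

From H = f²/(N·c) + f, with f ≪ H: f ≈ √(H·N·c) = √(74200 × 4 × 0.076) = √22557 ≈ 150.2 mm.
The +f correction barely moves this — solving exactly, f² + N·c·f − N·c·H = 0 ⇒ f = (−N·c + √((N·c)² + 4·N·c·H))/2 = (−0.304 + √90227)/2 ≈ 150.04 mm, so f ≈ 150 mm.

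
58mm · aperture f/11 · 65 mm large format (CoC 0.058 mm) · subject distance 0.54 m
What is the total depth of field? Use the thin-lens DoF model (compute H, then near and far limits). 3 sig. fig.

99.6 mm

Hyperfocal distance H = f²/(N·c) + f = 58²/(11 × 0.058) + 58 = 3364/0.638 + 58 ≈ 5330.7 mm ≈ 5.331 m.
Near limit Dn = s·(H − f)/(H + s − 2f) = 540 × (5330.7 − 58) / (5330.7 + 540 − 2 × 58) = 540 × 5272.7 / 5754.7 ≈ 494.771 mm.
Far limit Df = s·(H − f)/(H − s) = 540 × (5330.7 − 58) / (5330.7 − 540) = 540 × 5272.7 / 4790.7 ≈ 594.330 mm.
Depth of field = Df − Dn = 594.330 − 494.771 ≈ 99.559 mm.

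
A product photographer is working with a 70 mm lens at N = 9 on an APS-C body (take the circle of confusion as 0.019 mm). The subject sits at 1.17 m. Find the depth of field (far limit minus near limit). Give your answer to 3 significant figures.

90.0 mm

Hyperfocal distance H = f²/(N·c) + f = 70²/(9 × 0.019) + 70 = 4900/0.171 + 70 ≈ 28725.0 mm ≈ 28.72 m.
Near limit Dn = s·(H − f)/(H + s − 2f) = 1170 × (28725.0 − 70) / (28725.0 + 1170 − 2 × 70) = 1170 × 28655.0 / 29755.0 ≈ 1126.747 mm.
Far limit Df = s·(H − f)/(H − s) = 1170 × (28725.0 − 70) / (28725.0 − 1170) = 1170 × 28655.0 / 27555.0 ≈ 1216.707 mm.
Depth of field = Df − Dn = 1216.707 − 1126.747 ≈ 89.960 mm.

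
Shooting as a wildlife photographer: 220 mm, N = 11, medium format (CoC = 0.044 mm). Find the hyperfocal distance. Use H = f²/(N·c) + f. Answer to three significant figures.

100 m

Hyperfocal distance H = f²/(N·c) + f = 220²/(11 × 0.044) + 220 = 48400/0.484 + 220 ≈ 100220.0 mm ≈ 100 m.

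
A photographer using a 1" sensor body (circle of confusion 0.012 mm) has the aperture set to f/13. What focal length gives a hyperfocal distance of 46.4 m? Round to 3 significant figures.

From H = f²/(N·c) + f, with f ≪ H: f ≈ √(H·N·c) = √(46400 × 13 × 0.012) = √7238.4 ≈ 85.08 mm.
Exact: f² + N·c·f − N·c·H = 0 ⇒ f = (−N·c + √((N·c)² + 4·N·c·H))/2 = (−0.156 + √28954)/2 ≈ 85.001 mm ≈ 85.0 mm.

85.0 mm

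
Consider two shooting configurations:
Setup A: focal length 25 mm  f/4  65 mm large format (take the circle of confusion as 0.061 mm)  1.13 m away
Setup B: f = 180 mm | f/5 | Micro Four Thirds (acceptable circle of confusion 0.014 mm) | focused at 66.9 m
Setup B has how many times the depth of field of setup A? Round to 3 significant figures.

Setup A: H = 25²/(4×0.061) + 25 ≈ 2586.5 mm; DoF = Df − Dn = 1987.3 − 789.4 ≈ 1197.9 mm.
Setup B: H = 180²/(5×0.014) + 180 ≈ 463037.1 mm; DoF = Df − Dn = 78168 − 58471 ≈ 19697 mm.
Ratio = 19697 / 1197.9 ≈ 16.4.

16.4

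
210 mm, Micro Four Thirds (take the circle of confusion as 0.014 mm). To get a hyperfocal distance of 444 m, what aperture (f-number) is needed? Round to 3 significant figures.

Rearrange H = f²/(N·c) + f for N: N = f² / ((H − f)·c).
N = 210² / ((444000 − 210) × 0.014) = 44100 / 6213 ≈ 7.10.

f/7.10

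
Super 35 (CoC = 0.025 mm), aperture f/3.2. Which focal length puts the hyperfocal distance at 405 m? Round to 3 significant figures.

From H = f²/(N·c) + f, with f ≪ H: f ≈ √(H·N·c) = √(405000 × 3.2 × 0.025) = √32400 ≈ 180.0 mm.
The +f correction barely moves this — solving exactly, f² + N·c·f − N·c·H = 0 ⇒ f = (−N·c + √((N·c)² + 4·N·c·H))/2 = (−0.08 + √129600)/2 ≈ 179.96 mm, so f ≈ 180 mm.

180 mm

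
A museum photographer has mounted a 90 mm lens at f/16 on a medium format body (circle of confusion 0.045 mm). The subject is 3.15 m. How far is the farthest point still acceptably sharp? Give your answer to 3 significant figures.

Hyperfocal distance H = f²/(N·c) + f = 90²/(16 × 0.045) + 90 = 8100/0.72 + 90 ≈ 11340.0 mm ≈ 11.34 m.
Far limit Df = s·(H − f)/(H − s) = 3150 × (11340.0 − 90) / (11340.0 − 3150) = 3150 × 11250.0 / 8190.0 ≈ 4326.9 mm ≈ 4.33 m.

4.33 m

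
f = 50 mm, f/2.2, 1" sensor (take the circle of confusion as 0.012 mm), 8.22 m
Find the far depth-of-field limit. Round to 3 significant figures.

9.00 m

Hyperfocal distance H = f²/(N·c) + f = 50²/(2.2 × 0.012) + 50 = 2500/0.0264 + 50 ≈ 94747.0 mm ≈ 94.75 m.
Far limit Df = s·(H − f)/(H − s) = 8220 × (94747.0 − 50) / (94747.0 − 8220) = 8220 × 94697.0 / 86527.0 ≈ 8996.1 mm ≈ 9.00 m.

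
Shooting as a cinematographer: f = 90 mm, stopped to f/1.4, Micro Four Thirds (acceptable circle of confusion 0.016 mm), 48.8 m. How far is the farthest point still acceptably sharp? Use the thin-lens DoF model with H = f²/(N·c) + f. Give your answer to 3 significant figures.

56.4 m

Hyperfocal distance H = f²/(N·c) + f = 90²/(1.4 × 0.016) + 90 = 8100/0.0224 + 90 ≈ 361697.1 mm ≈ 361.7 m.
Far limit Df = s·(H − f)/(H − s) = 48800 × (361697.1 − 90) / (361697.1 − 48800) = 48800 × 361607.1 / 312897.1 ≈ 56397 mm ≈ 56.4 m.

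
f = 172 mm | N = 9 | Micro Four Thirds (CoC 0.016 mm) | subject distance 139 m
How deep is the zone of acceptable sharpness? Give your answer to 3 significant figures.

Hyperfocal distance H = f²/(N·c) + f = 172²/(9 × 0.016) + 172 = 29584/0.144 + 172 ≈ 205616.4 mm ≈ 205.6 m.
Near limit Dn = s·(H − f)/(H + s − 2f) = 139000 × (205616.4 − 172) / (205616.4 + 139000 − 2 × 172) = 139000 × 205444.4 / 344272.4 ≈ 82948 mm.
Far limit Df = s·(H − f)/(H − s) = 139000 × (205616.4 − 172) / (205616.4 − 139000) = 139000 × 205444.4 / 66616.4 ≈ 428675 mm.
Depth of field = Df − Dn = 428675 − 82948 ≈ 345727 mm ≈ 346 m.

346 m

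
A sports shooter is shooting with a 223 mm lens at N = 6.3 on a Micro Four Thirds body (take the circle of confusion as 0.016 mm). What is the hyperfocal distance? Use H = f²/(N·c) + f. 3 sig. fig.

494 m

Hyperfocal distance H = f²/(N·c) + f = 223²/(6.3 × 0.016) + 223 = 49729/0.1008 + 223 ≈ 493566.3 mm ≈ 494 m.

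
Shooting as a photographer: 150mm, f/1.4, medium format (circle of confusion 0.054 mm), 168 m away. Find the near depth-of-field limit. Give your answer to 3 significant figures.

107 m

Hyperfocal distance H = f²/(N·c) + f = 150²/(1.4 × 0.054) + 150 = 22500/0.0756 + 150 ≈ 297769.0 mm ≈ 297.8 m.
Near limit Dn = s·(H − f)/(H + s − 2f) = 168000 × (297769.0 − 150) / (297769.0 + 168000 − 2 × 150) = 168000 × 297619.0 / 465469.0 ≈ 107419 mm ≈ 107 m.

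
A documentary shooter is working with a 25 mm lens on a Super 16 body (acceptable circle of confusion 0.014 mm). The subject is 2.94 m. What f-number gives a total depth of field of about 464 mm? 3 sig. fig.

f/1.20

Write h = H − f = f²/(N·c). The thin-lens limits are Dn = s·h/(h + (s−f)) and Df = s·h/(h − (s−f)), so DoF = Df − Dn = 2·s·(s−f)·h / (h² − (s−f)²).
That is a quadratic in h: DoF·h² − 2·s·(s−f)·h − DoF·(s−f)² = 0 ⇒ h = (s−f)·(s + √(s² + DoF²)) / DoF = 2915 × (2940 + √(2940² + 464²)) / 464 = 2915 × (2940 + 2976.39) / 464 ≈ 37169 mm.
Then N = f²/(c·h) = 25² / (0.014 × 37169) = 625 / 520.36 ≈ 1.20.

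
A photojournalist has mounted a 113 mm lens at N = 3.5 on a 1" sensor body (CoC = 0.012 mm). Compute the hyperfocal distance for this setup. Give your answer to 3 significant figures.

Hyperfocal distance H = f²/(N·c) + f = 113²/(3.5 × 0.012) + 113 = 12769/0.042 + 113 ≈ 304136.8 mm ≈ 304 m.

304 m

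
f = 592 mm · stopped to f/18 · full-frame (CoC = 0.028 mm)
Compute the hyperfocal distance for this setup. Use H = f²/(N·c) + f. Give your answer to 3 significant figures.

Hyperfocal distance H = f²/(N·c) + f = 592²/(18 × 0.028) + 592 = 350464/0.504 + 592 ≈ 695957.1 mm ≈ 696 m.

696 m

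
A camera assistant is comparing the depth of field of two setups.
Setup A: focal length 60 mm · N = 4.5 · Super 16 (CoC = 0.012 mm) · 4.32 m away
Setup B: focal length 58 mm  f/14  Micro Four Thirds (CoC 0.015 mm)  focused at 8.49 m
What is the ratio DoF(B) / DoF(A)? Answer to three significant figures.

22.3

Setup A: H = 60²/(4.5×0.012) + 60 ≈ 66726.7 mm; DoF = Df − Dn = 4614.89 − 4060.53 ≈ 554.36 mm.
Setup B: H = 58²/(14×0.015) + 58 ≈ 16077.0 mm; DoF = Df − Dn = 17926 − 5562 ≈ 12364 mm.
Ratio = 12364 / 554.36 ≈ 22.3.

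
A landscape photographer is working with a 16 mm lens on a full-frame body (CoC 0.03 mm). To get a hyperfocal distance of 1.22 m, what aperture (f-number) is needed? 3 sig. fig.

Rearrange H = f²/(N·c) + f for N: N = f² / ((H − f)·c).
N = 16² / ((1220 − 16) × 0.03) = 256 / 36.12 ≈ 7.09.

f/7.09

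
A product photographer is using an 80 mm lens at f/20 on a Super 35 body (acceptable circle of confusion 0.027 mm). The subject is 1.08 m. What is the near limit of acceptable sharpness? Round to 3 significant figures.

Hyperfocal distance H = f²/(N·c) + f = 80²/(20 × 0.027) + 80 = 6400/0.54 + 80 ≈ 11931.9 mm ≈ 11.93 m.
Near limit Dn = s·(H − f)/(H + s − 2f) = 1080 × (11931.9 − 80) / (11931.9 + 1080 − 2 × 80) = 1080 × 11851.9 / 12851.9 ≈ 995.97 mm ≈ 0.996 m.

0.996 m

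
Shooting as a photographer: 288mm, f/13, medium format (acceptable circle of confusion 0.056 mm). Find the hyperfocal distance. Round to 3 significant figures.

114 m

Hyperfocal distance H = f²/(N·c) + f = 288²/(13 × 0.056) + 288 = 82944/0.728 + 288 ≈ 114222.1 mm ≈ 114 m.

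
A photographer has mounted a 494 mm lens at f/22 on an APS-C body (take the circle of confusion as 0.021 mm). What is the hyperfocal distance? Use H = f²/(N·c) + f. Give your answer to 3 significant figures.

529 m

Hyperfocal distance H = f²/(N·c) + f = 494²/(22 × 0.021) + 494 = 244036/0.462 + 494 ≈ 528710.5 mm ≈ 529 m.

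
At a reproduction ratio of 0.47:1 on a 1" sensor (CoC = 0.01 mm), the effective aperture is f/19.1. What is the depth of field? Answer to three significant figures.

At magnification m, DoF ≈ 2·N_eff·c/m² = 2 × 19.1 × 0.01 / 0.47² = 0.382 / 0.2209 ≈ 1.73 mm.

1.73 mm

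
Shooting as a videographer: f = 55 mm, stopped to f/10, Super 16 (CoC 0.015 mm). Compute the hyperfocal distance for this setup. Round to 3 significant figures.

20.2 m

Hyperfocal distance H = f²/(N·c) + f = 55²/(10 × 0.015) + 55 = 3025/0.15 + 55 ≈ 20221.7 mm ≈ 20.2 m.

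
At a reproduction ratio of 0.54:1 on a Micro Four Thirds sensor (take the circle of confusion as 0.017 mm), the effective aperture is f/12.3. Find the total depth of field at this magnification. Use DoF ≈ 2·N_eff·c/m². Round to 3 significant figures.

1.43 mm

At magnification m, DoF ≈ 2·N_eff·c/m² = 2 × 12.3 × 0.017 / 0.54² = 0.4182 / 0.2916 ≈ 1.43 mm.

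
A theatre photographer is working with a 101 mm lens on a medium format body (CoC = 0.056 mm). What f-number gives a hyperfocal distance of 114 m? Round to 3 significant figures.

Rearrange H = f²/(N·c) + f for N: N = f² / ((H − f)·c).
N = 101² / ((114000 − 101) × 0.056) = 10201 / 6378 ≈ 1.60.

f/1.60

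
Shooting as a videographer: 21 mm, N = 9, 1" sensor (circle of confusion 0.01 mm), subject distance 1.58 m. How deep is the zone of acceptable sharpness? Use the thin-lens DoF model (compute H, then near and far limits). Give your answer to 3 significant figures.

1.12 m

Hyperfocal distance H = f²/(N·c) + f = 21²/(9 × 0.01) + 21 = 441/0.09 + 21 ≈ 4921.0 mm ≈ 4.921 m.
Near limit Dn = s·(H − f)/(H + s − 2f) = 1580 × (4921.0 − 21) / (4921.0 + 1580 − 2 × 21) = 1580 × 4900.0 / 6459.0 ≈ 1198.6 mm.
Far limit Df = s·(H − f)/(H − s) = 1580 × (4921.0 − 21) / (4921.0 − 1580) = 1580 × 4900.0 / 3341.0 ≈ 2317.3 mm.
Depth of field = Df − Dn = 2317.3 − 1198.6 ≈ 1118.7 mm ≈ 1.12 m.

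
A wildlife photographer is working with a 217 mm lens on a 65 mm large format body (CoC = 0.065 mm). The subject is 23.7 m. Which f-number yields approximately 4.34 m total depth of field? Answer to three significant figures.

Write h = H − f = f²/(N·c). The thin-lens limits are Dn = s·h/(h + (s−f)) and Df = s·h/(h − (s−f)), so DoF = Df − Dn = 2·s·(s−f)·h / (h² − (s−f)²).
That is a quadratic in h: DoF·h² − 2·s·(s−f)·h − DoF·(s−f)² = 0 ⇒ h = (s−f)·(s + √(s² + DoF²)) / DoF = 23483 × (23700 + √(23700² + 4340²)) / 4340 = 23483 × (23700 + 24094.1) / 4340 ≈ 258606 mm.
Then N = f²/(c·h) = 217² / (0.065 × 258606) = 47089 / 16809 ≈ 2.80.

f/2.80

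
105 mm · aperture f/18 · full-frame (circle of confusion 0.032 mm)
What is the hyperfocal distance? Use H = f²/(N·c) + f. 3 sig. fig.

Hyperfocal distance H = f²/(N·c) + f = 105²/(18 × 0.032) + 105 = 11025/0.576 + 105 ≈ 19245.6 mm ≈ 19.2 m.

19.2 m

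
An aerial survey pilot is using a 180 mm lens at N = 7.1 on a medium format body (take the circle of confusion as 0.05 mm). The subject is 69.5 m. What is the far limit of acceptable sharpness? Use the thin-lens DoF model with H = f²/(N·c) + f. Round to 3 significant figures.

Hyperfocal distance H = f²/(N·c) + f = 180²/(7.1 × 0.05) + 180 = 32400/0.355 + 180 ≈ 91447.6 mm ≈ 91.45 m.
Far limit Df = s·(H − f)/(H − s) = 69500 × (91447.6 − 180) / (91447.6 − 69500) = 69500 × 91267.6 / 21947.6 ≈ 289011 mm ≈ 289 m.

289 m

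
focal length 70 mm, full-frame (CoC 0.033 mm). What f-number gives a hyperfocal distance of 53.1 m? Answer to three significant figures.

Rearrange H = f²/(N·c) + f for N: N = f² / ((H − f)·c).
N = 70² / ((53100 − 70) × 0.033) = 4900 / 1750 ≈ 2.80.

f/2.80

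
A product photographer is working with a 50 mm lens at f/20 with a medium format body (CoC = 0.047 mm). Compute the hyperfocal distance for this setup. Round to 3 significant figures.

2.71 m

Hyperfocal distance H = f²/(N·c) + f = 50²/(20 × 0.047) + 50 = 2500/0.94 + 50 ≈ 2709.6 mm ≈ 2.71 m.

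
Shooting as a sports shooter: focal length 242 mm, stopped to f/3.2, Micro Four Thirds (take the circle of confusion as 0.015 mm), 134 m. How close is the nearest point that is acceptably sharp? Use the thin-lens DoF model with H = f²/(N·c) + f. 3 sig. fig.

Hyperfocal distance H = f²/(N·c) + f = 242²/(3.2 × 0.015) + 242 = 58564/0.048 + 242 ≈ 1220325.3 mm ≈ 1220 m.
Near limit Dn = s·(H − f)/(H + s − 2f) = 134000 × (1220325.3 − 242) / (1220325.3 + 134000 − 2 × 242) = 134000 × 1220083.3 / 1353841.3 ≈ 120761 mm ≈ 121 m.

121 m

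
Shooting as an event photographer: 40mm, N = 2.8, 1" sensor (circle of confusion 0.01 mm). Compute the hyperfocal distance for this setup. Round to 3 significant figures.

Hyperfocal distance H = f²/(N·c) + f = 40²/(2.8 × 0.01) + 40 = 1600/0.028 + 40 ≈ 57182.9 mm ≈ 57.2 m.

57.2 m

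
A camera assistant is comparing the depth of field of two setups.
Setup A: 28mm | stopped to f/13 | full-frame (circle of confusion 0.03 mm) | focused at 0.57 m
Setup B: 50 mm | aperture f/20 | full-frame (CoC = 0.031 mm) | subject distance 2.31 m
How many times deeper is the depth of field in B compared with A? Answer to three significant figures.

11.4

Setup A: H = 28²/(13×0.03) + 28 ≈ 2038.3 mm; DoF = Df − Dn = 780.41 − 448.95 ≈ 331.46 mm.
Setup B: H = 50²/(20×0.031) + 50 ≈ 4082.3 mm; DoF = Df − Dn = 5255.7 − 1480.3 ≈ 3775.4 mm.
Ratio = 3775.4 / 331.46 ≈ 11.4.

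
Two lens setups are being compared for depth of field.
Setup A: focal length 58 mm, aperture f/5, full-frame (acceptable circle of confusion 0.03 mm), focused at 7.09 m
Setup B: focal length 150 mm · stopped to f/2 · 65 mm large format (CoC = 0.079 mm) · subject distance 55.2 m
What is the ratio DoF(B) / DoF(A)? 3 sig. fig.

Setup A: H = 58²/(5×0.03) + 58 ≈ 22484.7 mm; DoF = Df − Dn = 10328.6 − 5397.6 ≈ 4931.0 mm.
Setup B: H = 150²/(2×0.079) + 150 ≈ 142555.1 mm; DoF = Df − Dn = 89986 − 39810 ≈ 50176 mm.
Ratio = 50176 / 4931.0 ≈ 10.2.

10.2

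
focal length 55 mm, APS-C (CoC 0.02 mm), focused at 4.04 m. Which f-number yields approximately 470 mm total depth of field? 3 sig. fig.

f/2.20

Write h = H − f = f²/(N·c). The thin-lens limits are Dn = s·h/(h + (s−f)) and Df = s·h/(h − (s−f)), so DoF = Df − Dn = 2·s·(s−f)·h / (h² − (s−f)²).
That is a quadratic in h: DoF·h² − 2·s·(s−f)·h − DoF·(s−f)² = 0 ⇒ h = (s−f)·(s + √(s² + DoF²)) / DoF = 3985 × (4040 + √(4040² + 470²)) / 470 = 3985 × (4040 + 4067.25) / 470 ≈ 68739 mm.
Then N = f²/(c·h) = 55² / (0.02 × 68739) = 3025 / 1374.8 ≈ 2.20.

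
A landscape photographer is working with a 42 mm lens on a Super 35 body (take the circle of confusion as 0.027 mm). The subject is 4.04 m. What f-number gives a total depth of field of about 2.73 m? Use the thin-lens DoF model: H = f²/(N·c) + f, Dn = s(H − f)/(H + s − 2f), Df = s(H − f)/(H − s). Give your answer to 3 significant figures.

f/5

Write h = H − f = f²/(N·c). The thin-lens limits are Dn = s·h/(h + (s−f)) and Df = s·h/(h − (s−f)), so DoF = Df − Dn = 2·s·(s−f)·h / (h² − (s−f)²).
That is a quadratic in h: DoF·h² − 2·s·(s−f)·h − DoF·(s−f)² = 0 ⇒ h = (s−f)·(s + √(s² + DoF²)) / DoF = 3998 × (4040 + √(4040² + 2730²)) / 2730 = 3998 × (4040 + 4875.91) / 2730 ≈ 13057 mm.
Then N = f²/(c·h) = 42² / (0.027 × 13057) = 1764 / 352.54 ≈ 5.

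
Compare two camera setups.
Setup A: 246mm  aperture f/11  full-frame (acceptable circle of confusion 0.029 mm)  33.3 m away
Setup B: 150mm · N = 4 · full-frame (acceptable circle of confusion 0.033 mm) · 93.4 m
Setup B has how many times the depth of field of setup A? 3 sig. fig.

Setup A: H = 246²/(11×0.029) + 246 ≈ 189951.3 mm; DoF = Df − Dn = 40326 − 28359 ≈ 11967 mm.
Setup B: H = 150²/(4×0.033) + 150 ≈ 170604.5 mm; DoF = Df − Dn = 206211 − 60372 ≈ 145839 mm.
Ratio = 145839 / 11967 ≈ 12.2.

12.2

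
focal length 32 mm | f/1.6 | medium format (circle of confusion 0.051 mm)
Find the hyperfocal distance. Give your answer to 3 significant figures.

Hyperfocal distance H = f²/(N·c) + f = 32²/(1.6 × 0.051) + 32 = 1024/0.0816 + 32 ≈ 12581.0 mm ≈ 12.6 m.

12.6 m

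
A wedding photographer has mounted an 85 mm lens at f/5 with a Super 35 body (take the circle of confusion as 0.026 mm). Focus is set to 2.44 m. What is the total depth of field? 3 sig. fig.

Hyperfocal distance H = f²/(N·c) + f = 85²/(5 × 0.026) + 85 = 7225/0.13 + 85 ≈ 55661.9 mm ≈ 55.66 m.
Near limit Dn = s·(H − f)/(H + s − 2f) = 2440 × (55661.9 − 85) / (55661.9 + 2440 − 2 × 85) = 2440 × 55576.9 / 57931.9 ≈ 2340.81 mm.
Far limit Df = s·(H − f)/(H − s) = 2440 × (55661.9 − 85) / (55661.9 − 2440) = 2440 × 55576.9 / 53221.9 ≈ 2547.97 mm.
Depth of field = Df − Dn = 2547.97 − 2340.81 ≈ 207.16 mm.

207 mm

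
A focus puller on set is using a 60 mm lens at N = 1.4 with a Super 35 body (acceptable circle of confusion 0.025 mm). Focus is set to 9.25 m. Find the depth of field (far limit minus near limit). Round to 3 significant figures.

Hyperfocal distance H = f²/(N·c) + f = 60²/(1.4 × 0.025) + 60 = 3600/0.035 + 60 ≈ 102917.1 mm ≈ 102.9 m.
Near limit Dn = s·(H − f)/(H + s − 2f) = 9250 × (102917.1 − 60) / (102917.1 + 9250 − 2 × 60) = 9250 × 102857.1 / 112047.1 ≈ 8491.3 mm.
Far limit Df = s·(H − f)/(H − s) = 9250 × (102917.1 − 60) / (102917.1 − 9250) = 9250 × 102857.1 / 93667.1 ≈ 10157.5 mm.
Depth of field = Df − Dn = 10157.5 − 8491.3 ≈ 1666.2 mm ≈ 1.67 m.

1.67 m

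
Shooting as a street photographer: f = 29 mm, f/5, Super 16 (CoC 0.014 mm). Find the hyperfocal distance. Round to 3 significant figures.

12.0 m

Hyperfocal distance H = f²/(N·c) + f = 29²/(5 × 0.014) + 29 = 841/0.07 + 29 ≈ 12043.3 mm ≈ 12.0 m.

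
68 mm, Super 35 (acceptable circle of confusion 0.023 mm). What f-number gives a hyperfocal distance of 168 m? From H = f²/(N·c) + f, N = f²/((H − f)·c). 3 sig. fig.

f/1.20

Rearrange H = f²/(N·c) + f for N: N = f² / ((H − f)·c).
N = 68² / ((168000 − 68) × 0.023) = 4624 / 3862 ≈ 1.20.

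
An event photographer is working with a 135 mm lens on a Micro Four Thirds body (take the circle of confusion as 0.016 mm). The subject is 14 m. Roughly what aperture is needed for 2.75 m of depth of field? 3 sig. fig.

Write h = H − f = f²/(N·c). The thin-lens limits are Dn = s·h/(h + (s−f)) and Df = s·h/(h − (s−f)), so DoF = Df − Dn = 2·s·(s−f)·h / (h² − (s−f)²).
That is a quadratic in h: DoF·h² − 2·s·(s−f)·h − DoF·(s−f)² = 0 ⇒ h = (s−f)·(s + √(s² + DoF²)) / DoF = 13865 × (14000 + √(14000² + 2750²)) / 2750 = 13865 × (14000 + 14267.5) / 2750 ≈ 142520 mm.
Then N = f²/(c·h) = 135² / (0.016 × 142520) = 18225 / 2280.3 ≈ 7.99.

f/7.99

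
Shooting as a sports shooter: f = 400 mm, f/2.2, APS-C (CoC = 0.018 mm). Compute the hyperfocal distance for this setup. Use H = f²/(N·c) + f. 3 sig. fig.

Hyperfocal distance H = f²/(N·c) + f = 400²/(2.2 × 0.018) + 400 = 160000/0.0396 + 400 ≈ 4040804.0 mm ≈ 4040 m.

4040 m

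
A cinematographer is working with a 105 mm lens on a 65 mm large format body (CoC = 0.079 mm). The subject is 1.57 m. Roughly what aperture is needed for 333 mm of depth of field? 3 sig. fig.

Write h = H − f = f²/(N·c). The thin-lens limits are Dn = s·h/(h + (s−f)) and Df = s·h/(h − (s−f)), so DoF = Df − Dn = 2·s·(s−f)·h / (h² − (s−f)²).
That is a quadratic in h: DoF·h² − 2·s·(s−f)·h − DoF·(s−f)² = 0 ⇒ h = (s−f)·(s + √(s² + DoF²)) / DoF = 1465 × (1570 + √(1570² + 333²)) / 333 = 1465 × (1570 + 1604.93) / 333 ≈ 13968 mm.
Then N = f²/(c·h) = 105² / (0.079 × 13968) = 11025 / 1103.5 ≈ 9.99.

f/9.99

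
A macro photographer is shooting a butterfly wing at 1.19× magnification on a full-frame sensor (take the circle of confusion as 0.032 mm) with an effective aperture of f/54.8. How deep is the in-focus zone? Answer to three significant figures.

At magnification m, DoF ≈ 2·N_eff·c/m² = 2 × 54.8 × 0.032 / 1.19² = 3.507 / 1.416 ≈ 2.48 mm.

2.48 mm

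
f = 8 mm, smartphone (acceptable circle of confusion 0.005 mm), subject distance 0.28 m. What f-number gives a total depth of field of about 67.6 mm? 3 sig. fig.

Write h = H − f = f²/(N·c). The thin-lens limits are Dn = s·h/(h + (s−f)) and Df = s·h/(h − (s−f)), so DoF = Df − Dn = 2·s·(s−f)·h / (h² − (s−f)²).
That is a quadratic in h: DoF·h² − 2·s·(s−f)·h − DoF·(s−f)² = 0 ⇒ h = (s−f)·(s + √(s² + DoF²)) / DoF = 272 × (280 + √(280² + 67.6²)) / 67.6 = 272 × (280 + 288.045) / 67.6 ≈ 2285.6 mm.
Then N = f²/(c·h) = 8² / (0.005 × 2285.6) = 64 / 11.428 ≈ 5.60.

f/5.60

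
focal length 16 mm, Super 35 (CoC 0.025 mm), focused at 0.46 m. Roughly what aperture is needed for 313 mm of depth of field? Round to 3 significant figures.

Write h = H − f = f²/(N·c). The thin-lens limits are Dn = s·h/(h + (s−f)) and Df = s·h/(h − (s−f)), so DoF = Df − Dn = 2·s·(s−f)·h / (h² − (s−f)²).
That is a quadratic in h: DoF·h² − 2·s·(s−f)·h − DoF·(s−f)² = 0 ⇒ h = (s−f)·(s + √(s² + DoF²)) / DoF = 444 × (460 + √(460² + 313²)) / 313 = 444 × (460 + 556.389) / 313 ≈ 1441.8 mm.
Then N = f²/(c·h) = 16² / (0.025 × 1441.8) = 256 / 36.044 ≈ 7.10.

f/7.10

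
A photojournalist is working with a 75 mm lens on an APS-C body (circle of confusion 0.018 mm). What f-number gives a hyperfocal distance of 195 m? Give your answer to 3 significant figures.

f/1.60

Rearrange H = f²/(N·c) + f for N: N = f² / ((H − f)·c).
N = 75² / ((195000 − 75) × 0.018) = 5625 / 3509 ≈ 1.60.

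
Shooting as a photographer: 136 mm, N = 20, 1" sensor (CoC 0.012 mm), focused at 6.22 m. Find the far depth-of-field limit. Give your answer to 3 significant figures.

6.75 m

Hyperfocal distance H = f²/(N·c) + f = 136²/(20 × 0.012) + 136 = 18496/0.24 + 136 ≈ 77202.7 mm ≈ 77.20 m.
Far limit Df = s·(H − f)/(H − s) = 6220 × (77202.7 − 136) / (77202.7 − 6220) = 6220 × 77066.7 / 70982.7 ≈ 6753.1 mm ≈ 6.75 m.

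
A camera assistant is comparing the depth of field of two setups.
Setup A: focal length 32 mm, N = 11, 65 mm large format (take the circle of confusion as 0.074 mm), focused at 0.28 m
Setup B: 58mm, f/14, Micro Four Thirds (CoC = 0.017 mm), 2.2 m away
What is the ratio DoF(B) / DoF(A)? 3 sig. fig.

Setup A: H = 32²/(11×0.074) + 32 ≈ 1290.0 mm; DoF = Df − Dn = 348.75 − 233.89 ≈ 114.86 mm.
Setup B: H = 58²/(14×0.017) + 58 ≈ 14192.5 mm; DoF = Df − Dn = 2592.95 − 1910.48 ≈ 682.47 mm.
Ratio = 682.47 / 114.86 ≈ 5.94.

5.94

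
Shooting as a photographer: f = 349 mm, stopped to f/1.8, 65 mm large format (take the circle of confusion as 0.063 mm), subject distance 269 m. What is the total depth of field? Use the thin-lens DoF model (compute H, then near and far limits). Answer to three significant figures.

144 m

Hyperfocal distance H = f²/(N·c) + f = 349²/(1.8 × 0.063) + 349 = 121801/0.1134 + 349 ≈ 1074431.9 mm ≈ 1074 m.
Near limit Dn = s·(H − f)/(H + s − 2f) = 269000 × (1074431.9 − 349) / (1074431.9 + 269000 − 2 × 349) = 269000 × 1074082.9 / 1342733.9 ≈ 215179 mm.
Far limit Df = s·(H − f)/(H − s) = 269000 × (1074431.9 − 349) / (1074431.9 − 269000) = 269000 × 1074082.9 / 805431.9 ≈ 358725 mm.
Depth of field = Df − Dn = 358725 − 215179 ≈ 143546 mm ≈ 144 m.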